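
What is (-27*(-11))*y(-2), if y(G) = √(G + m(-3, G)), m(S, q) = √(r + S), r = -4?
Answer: 297*√(-2 + I*√7) ≈ 240.98 + 484.24*I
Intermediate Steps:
m(S, q) = √(-4 + S)
y(G) = √(G + I*√7) (y(G) = √(G + √(-4 - 3)) = √(G + √(-7)) = √(G + I*√7))
(-27*(-11))*y(-2) = (-27*(-11))*√(-2 + I*√7) = 297*√(-2 + I*√7)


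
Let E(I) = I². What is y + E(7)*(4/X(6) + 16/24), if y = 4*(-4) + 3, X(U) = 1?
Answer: 647/3 ≈ 215.67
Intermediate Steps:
y = -13 (y = -16 + 3 = -13)
y + E(7)*(4/X(6) + 16/24) = -13 + 7²*(4/1 + 16/24) = -13 + 49*(4*1 + 16*(1/24)) = -13 + 49*(4 + ⅔) = -13 + 49*(14/3) = -13 + 686/3 = 647/3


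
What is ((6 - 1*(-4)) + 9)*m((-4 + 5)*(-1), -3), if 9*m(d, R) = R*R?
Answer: 19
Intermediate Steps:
m(d, R) = R²/9 (m(d, R) = (R*R)/9 = R²/9)
((6 - 1*(-4)) + 9)*m((-4 + 5)*(-1), -3) = ((6 - 1*(-4)) + 9)*((⅑)*(-3)²) = ((6 + 4) + 9)*((⅑)*9) = (10 + 9)*1 = 19*1 = 19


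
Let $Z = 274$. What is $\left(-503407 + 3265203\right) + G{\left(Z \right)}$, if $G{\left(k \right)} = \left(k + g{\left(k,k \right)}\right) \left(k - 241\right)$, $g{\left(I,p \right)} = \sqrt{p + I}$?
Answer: $2770838 + 66 \sqrt{137} \approx 2.7716 \cdot 10^{6}$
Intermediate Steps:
$g{\left(I,p \right)} = \sqrt{I + p}$
$G{\left(k \right)} = \left(-241 + k\right) \left(k + \sqrt{2} \sqrt{k}\right)$ ($G{\left(k \right)} = \left(k + \sqrt{k + k}\right) \left(k - 241\right) = \left(k + \sqrt{2 k}\right) \left(-241 + k\right) = \left(k + \sqrt{2} \sqrt{k}\right) \left(-241 + k\right) = \left(-241 + k\right) \left(k + \sqrt{2} \sqrt{k}\right)$)
$\left(-503407 + 3265203\right) + G{\left(Z \right)} = \left(-503407 + 3265203\right) + \left(274^{2} - 66034 + \sqrt{2} \cdot 274^{\frac{3}{2}} - 241 \sqrt{2} \sqrt{274}\right) = 2761796 + \left(75076 - 66034 + \sqrt{2} \cdot 274 \sqrt{274} - 482 \sqrt{137}\right) = 2761796 + \left(75076 - 66034 + 548 \sqrt{137} - 482 \sqrt{137}\right) = 2761796 + \left(9042 + 66 \sqrt{137}\right) = 2770838 + 66 \sqrt{137}$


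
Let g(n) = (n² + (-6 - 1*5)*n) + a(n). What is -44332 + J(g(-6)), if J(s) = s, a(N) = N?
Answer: -44236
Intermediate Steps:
g(n) = n² - 10*n (g(n) = (n² + (-6 - 1*5)*n) + n = (n² + (-6 - 5)*n) + n = (n² - 11*n) + n = n² - 10*n)
-44332 + J(g(-6)) = -44332 - 6*(-10 - 6) = -44332 - 6*(-16) = -44332 + 96 = -44236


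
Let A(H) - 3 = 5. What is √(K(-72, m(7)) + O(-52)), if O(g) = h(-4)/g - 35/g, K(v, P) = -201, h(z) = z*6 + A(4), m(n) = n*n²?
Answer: I*√135213/26 ≈ 14.143*I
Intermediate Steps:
A(H) = 8 (A(H) = 3 + 5 = 8)
m(n) = n³
h(z) = 8 + 6*z (h(z) = z*6 + 8 = 6*z + 8 = 8 + 6*z)
O(g) = -51/g (O(g) = (8 + 6*(-4))/g - 35/g = (8 - 24)/g - 35/g = -16/g - 35/g = -51/g)
√(K(-72, m(7)) + O(-52)) = √(-201 - 51/(-52)) = √(-201 - 51*(-1/52)) = √(-201 + 51/52) = √(-10401/52) = I*√135213/26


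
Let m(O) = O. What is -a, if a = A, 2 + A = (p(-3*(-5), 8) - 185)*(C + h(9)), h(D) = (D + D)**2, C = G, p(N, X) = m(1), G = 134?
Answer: 84274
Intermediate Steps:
p(N, X) = 1
C = 134
h(D) = 4*D**2 (h(D) = (2*D)**2 = 4*D**2)
A = -84274 (A = -2 + (1 - 185)*(134 + 4*9**2) = -2 - 184*(134 + 4*81) = -2 - 184*(134 + 324) = -2 - 184*458 = -2 - 84272 = -84274)
a = -84274
-a = -1*(-84274) = 84274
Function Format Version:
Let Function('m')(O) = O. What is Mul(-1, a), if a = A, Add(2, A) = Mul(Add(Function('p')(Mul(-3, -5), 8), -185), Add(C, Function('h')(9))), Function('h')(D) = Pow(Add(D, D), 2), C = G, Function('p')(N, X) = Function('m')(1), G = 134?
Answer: 84274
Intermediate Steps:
Function('p')(N, X) = 1
C = 134
Function('h')(D) = Mul(4, Pow(D, 2)) (Function('h')(D) = Pow(Mul(2, D), 2) = Mul(4, Pow(D, 2)))
A = -84274 (A = Add(-2, Mul(Add(1, -185), Add(134, Mul(4, Pow(9, 2))))) = Add(-2, Mul(-184, Add(134, Mul(4, 81)))) = Add(-2, Mul(-184, Add(134, 324))) = Add(-2, Mul(-184, 458)) = Add(-2, -84272) = -84274)
a = -84274
Mul(-1, a) = Mul(-1, -84274) = 84274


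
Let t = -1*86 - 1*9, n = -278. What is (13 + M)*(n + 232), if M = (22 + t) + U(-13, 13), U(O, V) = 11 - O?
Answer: 1656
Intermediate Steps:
t = -95 (t = -86 - 9 = -95)
M = -49 (M = (22 - 95) + (11 - 1*(-13)) = -73 + (11 + 13) = -73 + 24 = -49)
(13 + M)*(n + 232) = (13 - 49)*(-278 + 232) = -36*(-46) = 1656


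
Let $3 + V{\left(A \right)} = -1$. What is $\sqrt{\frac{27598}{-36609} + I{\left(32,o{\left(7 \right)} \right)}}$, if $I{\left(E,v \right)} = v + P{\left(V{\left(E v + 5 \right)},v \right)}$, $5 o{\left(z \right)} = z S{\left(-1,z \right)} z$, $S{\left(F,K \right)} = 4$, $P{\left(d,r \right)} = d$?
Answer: $\frac{\sqrt{1154134235730}}{183045} \approx 5.8691$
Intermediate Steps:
$V{\left(A \right)} = -4$ ($V{\left(A \right)} = -3 - 1 = -4$)
$o{\left(z \right)} = \frac{4 z^{2}}{5}$ ($o{\left(z \right)} = \frac{z 4 z}{5} = \frac{4 z z}{5} = \frac{4 z^{2}}{5}$)
$I{\left(E,v \right)} = -4 + v$ ($I{\left(E,v \right)} = v - 4 = -4 + v$)
$\sqrt{\frac{27598}{-36609} + I{\left(32,o{\left(7 \right)} \right)}} = \sqrt{\frac{27598}{-36609} - \left(4 - \frac{4 \cdot 7^{2}}{5}\right)} = \sqrt{27598 \left(- \frac{1}{36609}\right) + \left(-4 + \frac{4}{5} \cdot 49\right)} = \sqrt{- \frac{27598}{36609} + \left(-4 + \frac{196}{5}\right)} = \sqrt{- \frac{27598}{36609} + \frac{176}{5}} = \sqrt{\frac{6305194}{183045}} = \frac{\sqrt{1154134235730}}{183045}$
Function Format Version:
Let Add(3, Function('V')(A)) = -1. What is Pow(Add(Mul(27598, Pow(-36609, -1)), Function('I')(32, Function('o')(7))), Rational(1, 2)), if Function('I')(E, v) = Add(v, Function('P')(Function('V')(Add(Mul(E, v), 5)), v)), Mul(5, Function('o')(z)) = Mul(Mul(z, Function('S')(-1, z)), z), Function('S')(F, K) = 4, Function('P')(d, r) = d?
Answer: Mul(Rational(1, 183045), Pow(1154134235730, Rational(1, 2))) ≈ 5.8691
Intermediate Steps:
Function('V')(A) = -4 (Function('V')(A) = Add(-3, -1) = -4)
Function('o')(z) = Mul(Rational(4, 5), Pow(z, 2)) (Function('o')(z) = Mul(Rational(1, 5), Mul(Mul(z, 4), z)) = Mul(Rational(1, 5), Mul(Mul(4, z), z)) = Mul(Rational(1, 5), Mul(4, Pow(z, 2))) = Mul(Rational(4, 5), Pow(z, 2)))
Function('I')(E, v) = Add(-4, v) (Function('I')(E, v) = Add(v, -4) = Add(-4, v))
Pow(Add(Mul(27598, Pow(-36609, -1)), Function('I')(32, Function('o')(7))), Rational(1, 2)) = Pow(Add(Mul(27598, Pow(-36609, -1)), Add(-4, Mul(Rational(4, 5), Pow(7, 2)))), Rational(1, 2)) = Pow(Add(Mul(27598, Rational(-1, 36609)), Add(-4, Mul(Rational(4, 5), 49))), Rational(1, 2)) = Pow(Add(Rational(-27598, 36609), Add(-4, Rational(196, 5))), Rational(1, 2)) = Pow(Add(Rational(-27598, 36609), Rational(176, 5)), Rational(1, 2)) = Pow(Rational(6305194, 183045), Rational(1, 2)) = Mul(Rational(1, 183045), Pow(1154134235730, Rational(1, 2)))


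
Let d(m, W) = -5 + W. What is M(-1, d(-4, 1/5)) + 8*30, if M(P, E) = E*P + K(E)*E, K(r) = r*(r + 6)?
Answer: 34056/125 ≈ 272.45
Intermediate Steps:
K(r) = r*(6 + r)
M(P, E) = E*P + E²*(6 + E) (M(P, E) = E*P + (E*(6 + E))*E = E*P + E²*(6 + E))
M(-1, d(-4, 1/5)) + 8*30 = (-5 + 1/5)*(-1 + (-5 + 1/5)*(6 + (-5 + 1/5))) + 8*30 = (-5 + ⅕)*(-1 + (-5 + ⅕)*(6 + (-5 + ⅕))) + 240 = -24*(-1 - 24*(6 - 24/5)/5)/5 + 240 = -24*(-1 - 24/5*6/5)/5 + 240 = -24*(-1 - 144/25)/5 + 240 = -24/5*(-169/25) + 240 = 4056/125 + 240 = 34056/125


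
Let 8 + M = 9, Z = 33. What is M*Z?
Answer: 33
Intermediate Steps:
M = 1 (M = -8 + 9 = 1)
M*Z = 1*33 = 33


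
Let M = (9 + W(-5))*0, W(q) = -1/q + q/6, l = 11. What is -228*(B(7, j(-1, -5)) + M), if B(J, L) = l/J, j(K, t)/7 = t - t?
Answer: -2508/7 ≈ -358.29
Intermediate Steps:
j(K, t) = 0 (j(K, t) = 7*(t - t) = 7*0 = 0)
W(q) = -1/q + q/6 (W(q) = -1/q + q*(⅙) = -1/q + q/6)
M = 0 (M = (9 + (-1/(-5) + (⅙)*(-5)))*0 = (9 + (-1*(-⅕) - ⅚))*0 = (9 + (⅕ - ⅚))*0 = (9 - 19/30)*0 = (251/30)*0 = 0)
B(J, L) = 11/J
-228*(B(7, j(-1, -5)) + M) = -228*(11/7 + 0) = -228*11/7 = -2508/7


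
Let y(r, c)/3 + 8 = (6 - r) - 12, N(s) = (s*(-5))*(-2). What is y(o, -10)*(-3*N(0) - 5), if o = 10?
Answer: 360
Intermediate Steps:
N(s) = 10*s (N(s) = -5*s*(-2) = 10*s)
y(r, c) = -42 - 3*r (y(r, c) = -24 + 3*((6 - r) - 12) = -24 + 3*(-6 - r) = -24 + (-18 - 3*r) = -42 - 3*r)
y(o, -10)*(-3*N(0) - 5) = (-42 - 3*10)*(-30*0 - 5) = (-42 - 30)*(-3*0 - 5) = -72*(0 - 5) = -72*(-5) = 360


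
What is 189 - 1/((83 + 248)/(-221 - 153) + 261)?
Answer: 18386113/97283 ≈ 189.00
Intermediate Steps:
189 - 1/((83 + 248)/(-221 - 153) + 261) = 189 - 1/(331/(-374) + 261) = 189 - 1/(331*(-1/374) + 261) = 189 - 1/(-331/374 + 261) = 189 - 1/97283/374 = 189 - 1*374/97283 = 189 - 374/97283 = 18386113/97283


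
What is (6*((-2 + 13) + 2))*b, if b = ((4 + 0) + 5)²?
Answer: 6318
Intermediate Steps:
b = 81 (b = (4 + 5)² = 9² = 81)
(6*((-2 + 13) + 2))*b = (6*((-2 + 13) + 2))*81 = (6*(11 + 2))*81 = (6*13)*81 = 78*81 = 6318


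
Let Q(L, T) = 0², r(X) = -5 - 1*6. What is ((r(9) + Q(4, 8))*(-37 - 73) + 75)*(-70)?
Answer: -89950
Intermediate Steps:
r(X) = -11 (r(X) = -5 - 6 = -11)
Q(L, T) = 0
((r(9) + Q(4, 8))*(-37 - 73) + 75)*(-70) = ((-11 + 0)*(-37 - 73) + 75)*(-70) = (-11*(-110) + 75)*(-70) = (1210 + 75)*(-70) = 1285*(-70) = -89950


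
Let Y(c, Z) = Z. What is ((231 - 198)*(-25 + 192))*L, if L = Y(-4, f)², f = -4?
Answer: 88176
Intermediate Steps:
L = 16 (L = (-4)² = 16)
((231 - 198)*(-25 + 192))*L = ((231 - 198)*(-25 + 192))*16 = (33*167)*16 = 5511*16 = 88176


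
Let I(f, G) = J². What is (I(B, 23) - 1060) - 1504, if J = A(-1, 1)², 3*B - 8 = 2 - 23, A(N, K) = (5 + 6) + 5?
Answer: 62972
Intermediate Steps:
A(N, K) = 16 (A(N, K) = 11 + 5 = 16)
B = -13/3 (B = 8/3 + (2 - 23)/3 = 8/3 + (⅓)*(-21) = 8/3 - 7 = -13/3 ≈ -4.3333)
J = 256 (J = 16² = 256)
I(f, G) = 65536 (I(f, G) = 256² = 65536)
(I(B, 23) - 1060) - 1504 = (65536 - 1060) - 1504 = 64476 - 1504 = 62972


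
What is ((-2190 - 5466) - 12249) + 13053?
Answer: -6852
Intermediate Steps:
((-2190 - 5466) - 12249) + 13053 = (-7656 - 12249) + 13053 = -19905 + 13053 = -6852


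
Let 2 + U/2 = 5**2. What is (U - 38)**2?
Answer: 64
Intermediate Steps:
U = 46 (U = -4 + 2*5**2 = -4 + 2*25 = -4 + 50 = 46)
(U - 38)**2 = (46 - 38)**2 = 8**2 = 64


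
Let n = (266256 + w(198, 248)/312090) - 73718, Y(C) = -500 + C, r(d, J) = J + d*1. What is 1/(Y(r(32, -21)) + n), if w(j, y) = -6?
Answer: 52015/9989428734 ≈ 5.2070e-6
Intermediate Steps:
r(d, J) = J + d
n = 10014864069/52015 (n = (266256 - 6/312090) - 73718 = (266256 - 6*1/312090) - 73718 = (266256 - 1/52015) - 73718 = 13849305839/52015 - 73718 = 10014864069/52015 ≈ 1.9254e+5)
1/(Y(r(32, -21)) + n) = 1/((-500 + (-21 + 32)) + 10014864069/52015) = 1/((-500 + 11) + 10014864069/52015) = 1/(-489 + 10014864069/52015) = 1/(9989428734/52015) = 52015/9989428734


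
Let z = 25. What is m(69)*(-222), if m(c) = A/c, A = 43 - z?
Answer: -1332/23 ≈ -57.913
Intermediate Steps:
A = 18 (A = 43 - 1*25 = 43 - 25 = 18)
m(c) = 18/c
m(69)*(-222) = (18/69)*(-222) = (18*(1/69))*(-222) = (6/23)*(-222) = -1332/23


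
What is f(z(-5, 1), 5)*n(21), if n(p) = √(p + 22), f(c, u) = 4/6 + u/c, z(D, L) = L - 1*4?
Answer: -√43 ≈ -6.5574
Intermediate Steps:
z(D, L) = -4 + L (z(D, L) = L - 4 = -4 + L)
f(c, u) = ⅔ + u/c (f(c, u) = 4*(⅙) + u/c = ⅔ + u/c)
n(p) = √(22 + p)
f(z(-5, 1), 5)*n(21) = (⅔ + 5/(-4 + 1))*√(22 + 21) = (⅔ + 5/(-3))*√43 = (⅔ + 5*(-⅓))*√43 = (⅔ - 5/3)*√43 = -√43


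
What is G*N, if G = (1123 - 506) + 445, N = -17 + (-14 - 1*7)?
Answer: -40356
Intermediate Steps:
N = -38 (N = -17 + (-14 - 7) = -17 - 21 = -38)
G = 1062 (G = 617 + 445 = 1062)
G*N = 1062*(-38) = -40356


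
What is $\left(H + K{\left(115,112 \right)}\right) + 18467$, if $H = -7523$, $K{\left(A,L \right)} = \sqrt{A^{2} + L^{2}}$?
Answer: $10944 + \sqrt{25769} \approx 11105.0$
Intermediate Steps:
$\left(H + K{\left(115,112 \right)}\right) + 18467 = \left(-7523 + \sqrt{115^{2} + 112^{2}}\right) + 18467 = \left(-7523 + \sqrt{13225 + 12544}\right) + 18467 = \left(-7523 + \sqrt{25769}\right) + 18467 = 10944 + \sqrt{25769}$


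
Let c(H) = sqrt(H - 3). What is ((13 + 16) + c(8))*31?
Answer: 899 + 31*sqrt(5) ≈ 968.32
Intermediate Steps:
c(H) = sqrt(-3 + H)
((13 + 16) + c(8))*31 = ((13 + 16) + sqrt(-3 + 8))*31 = (29 + sqrt(5))*31 = 899 + 31*sqrt(5)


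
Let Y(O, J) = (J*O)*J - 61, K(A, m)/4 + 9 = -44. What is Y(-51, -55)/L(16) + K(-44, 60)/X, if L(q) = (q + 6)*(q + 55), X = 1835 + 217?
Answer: -39628577/400653 ≈ -98.910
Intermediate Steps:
K(A, m) = -212 (K(A, m) = -36 + 4*(-44) = -36 - 176 = -212)
X = 2052
L(q) = (6 + q)*(55 + q)
Y(O, J) = -61 + O*J² (Y(O, J) = O*J² - 61 = -61 + O*J²)
Y(-51, -55)/L(16) + K(-44, 60)/X = (-61 - 51*(-55)²)/(330 + 16² + 61*16) - 212/2052 = (-61 - 51*3025)/(330 + 256 + 976) - 212*1/2052 = (-61 - 154275)/1562 - 53/513 = -154336*1/1562 - 53/513 = -77168/781 - 53/513 = -39628577/400653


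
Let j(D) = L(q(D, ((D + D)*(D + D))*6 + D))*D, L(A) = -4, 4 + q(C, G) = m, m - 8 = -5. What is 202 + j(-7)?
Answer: 230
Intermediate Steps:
m = 3 (m = 8 - 5 = 3)
q(C, G) = -1 (q(C, G) = -4 + 3 = -1)
j(D) = -4*D
202 + j(-7) = 202 - 4*(-7) = 202 + 28 = 230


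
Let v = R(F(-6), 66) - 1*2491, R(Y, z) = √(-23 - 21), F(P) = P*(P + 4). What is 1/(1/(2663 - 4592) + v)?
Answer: -2317278765/5772383536351 - 3721041*I*√11/11544767072702 ≈ -0.00040144 - 1.069e-6*I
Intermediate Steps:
F(P) = P*(4 + P)
R(Y, z) = 2*I*√11 (R(Y, z) = √(-44) = 2*I*√11)
v = -2491 + 2*I*√11 (v = 2*I*√11 - 1*2491 = 2*I*√11 - 2491 = -2491 + 2*I*√11 ≈ -2491.0 + 6.6332*I)
1/(1/(2663 - 4592) + v) = 1/(1/(2663 - 4592) + (-2491 + 2*I*√11)) = 1/(1/(-1929) + (-2491 + 2*I*√11)) = 1/(-1/1929 + (-2491 + 2*I*√11)) = 1/(-4805140/1929 + 2*I*√11)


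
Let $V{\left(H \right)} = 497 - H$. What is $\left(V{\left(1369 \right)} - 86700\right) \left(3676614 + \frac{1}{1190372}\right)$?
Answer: $- \frac{95815554324434237}{297593} \approx -3.2197 \cdot 10^{11}$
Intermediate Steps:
$\left(V{\left(1369 \right)} - 86700\right) \left(3676614 + \frac{1}{1190372}\right) = \left(\left(497 - 1369\right) - 86700\right) \left(3676614 + \frac{1}{1190372}\right) = \left(-872 - 86700\right) \frac{4376538360409}{1190372} = \left(-87572\right) \frac{4376538360409}{1190372} = - \frac{95815554324434237}{297593}$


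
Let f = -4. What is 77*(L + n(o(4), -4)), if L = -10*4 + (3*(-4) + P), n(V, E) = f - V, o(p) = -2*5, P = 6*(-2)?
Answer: -4466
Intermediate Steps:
P = -12
o(p) = -10
n(V, E) = -4 - V
L = -64 (L = -10*4 + (3*(-4) - 12) = -40 + (-12 - 12) = -40 - 24 = -64)
77*(L + n(o(4), -4)) = 77*(-64 + (-4 - 1*(-10))) = 77*(-64 + (-4 + 10)) = 77*(-64 + 6) = 77*(-58) = -4466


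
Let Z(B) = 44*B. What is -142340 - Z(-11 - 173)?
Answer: -134244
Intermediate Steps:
-142340 - Z(-11 - 173) = -142340 - 44*(-11 - 173) = -142340 - 44*(-184) = -142340 - 1*(-8096) = -142340 + 8096 = -134244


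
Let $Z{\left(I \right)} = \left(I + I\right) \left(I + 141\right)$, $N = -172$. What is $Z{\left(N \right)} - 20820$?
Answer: $-10156$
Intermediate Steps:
$Z{\left(I \right)} = 2 I \left(141 + I\right)$
$Z{\left(N \right)} - 20820 = 2 \left(-172\right) \left(141 - 172\right) - 20820 = 2 \left(-172\right) \left(-31\right) - 20820 = 10664 - 20820 = -10156$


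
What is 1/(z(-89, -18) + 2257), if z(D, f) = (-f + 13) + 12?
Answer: 1/2300 ≈ 0.00043478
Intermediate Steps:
z(D, f) = 25 - f (z(D, f) = (13 - f) + 12 = 25 - f)
1/(z(-89, -18) + 2257) = 1/((25 - 1*(-18)) + 2257) = 1/((25 + 18) + 2257) = 1/(43 + 2257) = 1/2300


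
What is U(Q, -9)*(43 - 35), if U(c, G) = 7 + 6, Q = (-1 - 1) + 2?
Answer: 104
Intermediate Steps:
Q = 0 (Q = -2 + 2 = 0)
U(c, G) = 13
U(Q, -9)*(43 - 35) = 13*(43 - 35) = 13*8 = 104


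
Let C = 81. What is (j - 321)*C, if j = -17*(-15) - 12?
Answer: -6318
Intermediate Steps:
j = 243 (j = 255 - 12 = 243)
(j - 321)*C = (243 - 321)*81 = -78*81 = -6318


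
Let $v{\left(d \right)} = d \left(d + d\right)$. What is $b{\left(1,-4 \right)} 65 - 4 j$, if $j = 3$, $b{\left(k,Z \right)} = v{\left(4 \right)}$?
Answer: $2068$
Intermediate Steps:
$v{\left(d \right)} = 2 d^{2}$ ($v{\left(d \right)} = d 2 d = 2 d^{2}$)
$b{\left(k,Z \right)} = 32$ ($b{\left(k,Z \right)} = 2 \cdot 4^{2} = 2 \cdot 16 = 32$)
$b{\left(1,-4 \right)} 65 - 4 j = 32 \cdot 65 - 12 = 2080 - 12 = 2068$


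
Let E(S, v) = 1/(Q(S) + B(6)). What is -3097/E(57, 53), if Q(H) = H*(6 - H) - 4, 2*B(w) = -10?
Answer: 9030852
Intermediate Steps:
B(w) = -5 (B(w) = (1/2)*(-10) = -5)
Q(H) = -4 + H*(6 - H)
E(S, v) = 1/(-9 - S**2 + 6*S) (E(S, v) = 1/((-4 - S**2 + 6*S) - 5) = 1/(-9 - S**2 + 6*S))
-3097/E(57, 53) = -3097/((-1/(9 + 57**2 - 6*57))) = -3097/((-1/(9 + 3249 - 342))) = -3097/((-1/2916)) = -3097/((-1*1/2916)) = -3097/(-1/2916) = -3097*(-2916) = 9030852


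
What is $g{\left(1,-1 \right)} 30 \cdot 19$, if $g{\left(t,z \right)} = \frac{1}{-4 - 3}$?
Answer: $- \frac{570}{7} \approx -81.429$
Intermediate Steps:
$g{\left(t,z \right)} = - \frac{1}{7}$ ($g{\left(t,z \right)} = \frac{1}{-7} = - \frac{1}{7}$)
$g{\left(1,-1 \right)} 30 \cdot 19 = \left(- \frac{1}{7}\right) 30 \cdot 19 = \left(- \frac{30}{7}\right) 19 = - \frac{570}{7}$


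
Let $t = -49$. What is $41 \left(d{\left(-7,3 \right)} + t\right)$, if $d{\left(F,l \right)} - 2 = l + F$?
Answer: $-2091$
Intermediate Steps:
$d{\left(F,l \right)} = 2 + F + l$ ($d{\left(F,l \right)} = 2 + \left(l + F\right) = 2 + \left(F + l\right) = 2 + F + l$)
$41 \left(d{\left(-7,3 \right)} + t\right) = 41 \left(\left(2 - 7 + 3\right) - 49\right) = 41 \left(-2 - 49\right) = 41 \left(-51\right) = -2091$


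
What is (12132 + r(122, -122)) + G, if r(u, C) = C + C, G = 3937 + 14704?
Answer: 30529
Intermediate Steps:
G = 18641
r(u, C) = 2*C
(12132 + r(122, -122)) + G = (12132 + 2*(-122)) + 18641 = (12132 - 244) + 18641 = 11888 + 18641 = 30529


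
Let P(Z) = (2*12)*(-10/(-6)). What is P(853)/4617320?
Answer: 1/115433 ≈ 8.6630e-6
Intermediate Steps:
P(Z) = 40 (P(Z) = 24*(-10*(-1/6)) = 24*(5/3) = 40)
P(853)/4617320 = 40/4617320 = 40*(1/4617320) = 1/115433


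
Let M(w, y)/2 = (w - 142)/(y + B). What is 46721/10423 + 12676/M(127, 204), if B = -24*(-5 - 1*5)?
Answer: -9776790547/52115 ≈ -1.8760e+5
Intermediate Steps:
B = 240 (B = -24*(-5 - 5) = -24*(-10) = 240)
M(w, y) = 2*(-142 + w)/(240 + y) (M(w, y) = 2*((w - 142)/(y + 240)) = 2*((-142 + w)/(240 + y)) = 2*(-142 + w)/(240 + y))
46721/10423 + 12676/M(127, 204) = 46721/10423 + 12676/((2*(-142 + 127)/(240 + 204))) = 46721*(1/10423) + 12676/((2*(-15)/444)) = 46721/10423 + 12676/((2*(1/444)*(-15))) = 46721/10423 + 12676/(-5/74) = 46721/10423 + 12676*(-74/5) = 46721/10423 - 938024/5 = -9776790547/52115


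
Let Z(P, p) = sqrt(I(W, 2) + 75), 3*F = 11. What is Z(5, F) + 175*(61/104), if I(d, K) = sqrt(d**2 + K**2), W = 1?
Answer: 10675/104 + sqrt(75 + sqrt(5)) ≈ 111.43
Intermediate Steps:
I(d, K) = sqrt(K**2 + d**2)
F = 11/3 (F = (1/3)*11 = 11/3 ≈ 3.6667)
Z(P, p) = sqrt(75 + sqrt(5)) (Z(P, p) = sqrt(sqrt(2**2 + 1**2) + 75) = sqrt(sqrt(4 + 1) + 75) = sqrt(sqrt(5) + 75) = sqrt(75 + sqrt(5)))
Z(5, F) + 175*(61/104) = sqrt(75 + sqrt(5)) + 175*(61/104) = sqrt(75 + sqrt(5)) + 10675/104 = 10675/104 + sqrt(75 + sqrt(5))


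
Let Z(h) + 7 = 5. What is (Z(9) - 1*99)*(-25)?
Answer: 2525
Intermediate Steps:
Z(h) = -2 (Z(h) = -7 + 5 = -2)
(Z(9) - 1*99)*(-25) = (-2 - 1*99)*(-25) = (-2 - 99)*(-25) = -101*(-25) = 2525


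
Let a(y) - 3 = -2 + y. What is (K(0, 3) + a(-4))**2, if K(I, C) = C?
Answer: 0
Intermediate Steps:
a(y) = 1 + y (a(y) = 3 + (-2 + y) = 1 + y)
(K(0, 3) + a(-4))**2 = (3 + (1 - 4))**2 = (3 - 3)**2 = 0**2 = 0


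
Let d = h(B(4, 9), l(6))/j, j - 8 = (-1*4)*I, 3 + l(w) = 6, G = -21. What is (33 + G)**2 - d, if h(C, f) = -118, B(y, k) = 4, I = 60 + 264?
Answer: 92677/644 ≈ 143.91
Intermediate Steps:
I = 324
l(w) = 3 (l(w) = -3 + 6 = 3)
j = -1288 (j = 8 - 1*4*324 = 8 - 4*324 = 8 - 1296 = -1288)
d = 59/644 (d = -118/(-1288) = -118*(-1/1288) = 59/644 ≈ 0.091615)
(33 + G)**2 - d = (33 - 21)**2 - 1*59/644 = 12**2 - 59/644 = 144 - 59/644 = 92677/644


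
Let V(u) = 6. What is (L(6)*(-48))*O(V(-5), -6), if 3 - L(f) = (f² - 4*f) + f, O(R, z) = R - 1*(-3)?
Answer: 6480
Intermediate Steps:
O(R, z) = 3 + R (O(R, z) = R + 3 = 3 + R)
L(f) = 3 - f² + 3*f (L(f) = 3 - ((f² - 4*f) + f) = 3 - (f² - 3*f) = 3 + (-f² + 3*f) = 3 - f² + 3*f)
(L(6)*(-48))*O(V(-5), -6) = ((3 - 1*6² + 3*6)*(-48))*(3 + 6) = ((3 - 1*36 + 18)*(-48))*9 = ((3 - 36 + 18)*(-48))*9 = -15*(-48)*9 = 720*9 = 6480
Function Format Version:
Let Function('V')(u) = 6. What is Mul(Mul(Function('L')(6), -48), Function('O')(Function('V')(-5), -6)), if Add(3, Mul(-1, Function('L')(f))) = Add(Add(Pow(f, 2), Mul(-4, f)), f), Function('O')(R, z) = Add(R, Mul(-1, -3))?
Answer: 6480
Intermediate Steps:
Function('O')(R, z) = Add(3, R) (Function('O')(R, z) = Add(R, 3) = Add(3, R))
Function('L')(f) = Add(3, Mul(-1, Pow(f, 2)), Mul(3, f)) (Function('L')(f) = Add(3, Mul(-1, Add(Add(Pow(f, 2), Mul(-4, f)), f))) = Add(3, Mul(-1, Add(Pow(f, 2), Mul(-3, f)))) = Add(3, Add(Mul(-1, Pow(f, 2)), Mul(3, f))) = Add(3, Mul(-1, Pow(f, 2)), Mul(3, f)))
Mul(Mul(Function('L')(6), -48), Function('O')(Function('V')(-5), -6)) = Mul(Mul(Add(3, Mul(-1, Pow(6, 2)), Mul(3, 6)), -48), Add(3, 6)) = Mul(Mul(Add(3, Mul(-1, 36), 18), -48), 9) = Mul(Mul(Add(3, -36, 18), -48), 9) = Mul(Mul(-15, -48), 9) = Mul(720, 9) = 6480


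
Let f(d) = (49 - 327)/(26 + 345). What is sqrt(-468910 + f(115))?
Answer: 8*I*sqrt(1008458507)/371 ≈ 684.77*I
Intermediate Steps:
f(d) = -278/371
sqrt(-468910 + f(115)) = sqrt(-468910 - 278/371) = sqrt(-173965888/371) = 8*I*sqrt(1008458507)/371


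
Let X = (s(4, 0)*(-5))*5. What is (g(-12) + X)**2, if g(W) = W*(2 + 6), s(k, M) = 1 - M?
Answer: 14641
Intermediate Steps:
X = -25 (X = ((1 - 1*0)*(-5))*5 = ((1 + 0)*(-5))*5 = (1*(-5))*5 = -5*5 = -25)
g(W) = 8*W (g(W) = W*8 = 8*W)
(g(-12) + X)**2 = (8*(-12) - 25)**2 = (-96 - 25)**2 = (-121)**2 = 14641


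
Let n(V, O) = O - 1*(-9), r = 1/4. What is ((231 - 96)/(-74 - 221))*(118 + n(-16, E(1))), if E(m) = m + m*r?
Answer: -13851/236 ≈ -58.691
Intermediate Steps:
r = 1/4 ≈ 0.25000
E(m) = 5*m/4 (E(m) = m + m*(1/4) = m + m/4 = 5*m/4)
n(V, O) = 9 + O (n(V, O) = O + 9 = 9 + O)
((231 - 96)/(-74 - 221))*(118 + n(-16, E(1))) = ((231 - 96)/(-74 - 221))*(118 + (9 + (5/4)*1)) = (135/(-295))*(118 + (9 + 5/4)) = (135*(-1/295))*(118 + 41/4) = -27/59*513/4 = -13851/236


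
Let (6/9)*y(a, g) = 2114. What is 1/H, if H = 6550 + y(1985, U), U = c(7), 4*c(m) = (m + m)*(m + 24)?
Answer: 1/9721 ≈ 0.00010287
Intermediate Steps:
c(m) = m*(24 + m)/2 (c(m) = ((m + m)*(m + 24))/4 = ((2*m)*(24 + m))/4 = (2*m*(24 + m))/4 = m*(24 + m)/2)
U = 217/2 (U = (½)*7*(24 + 7) = (½)*7*31 = 217/2 ≈ 108.50)
y(a, g) = 3171 (y(a, g) = (3/2)*2114 = 3171)
H = 9721 (H = 6550 + 3171 = 9721)
1/H = 1/9721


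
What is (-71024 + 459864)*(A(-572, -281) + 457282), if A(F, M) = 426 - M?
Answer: 178084442760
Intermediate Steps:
(-71024 + 459864)*(A(-572, -281) + 457282) = (-71024 + 459864)*((426 - 1*(-281)) + 457282) = 388840*((426 + 281) + 457282) = 388840*(707 + 457282) = 388840*457989 = 178084442760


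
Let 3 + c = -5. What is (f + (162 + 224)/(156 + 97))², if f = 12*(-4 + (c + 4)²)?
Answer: 1355565124/64009 ≈ 21178.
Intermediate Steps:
c = -8 (c = -3 - 5 = -8)
f = 144 (f = 12*(-4 + (-8 + 4)²) = 12*(-4 + (-4)²) = 12*(-4 + 16) = 12*12 = 144)
(f + (162 + 224)/(156 + 97))² = (144 + (162 + 224)/(156 + 97))² = (144 + 386/253)² = (36818/253)² = 1355565124/64009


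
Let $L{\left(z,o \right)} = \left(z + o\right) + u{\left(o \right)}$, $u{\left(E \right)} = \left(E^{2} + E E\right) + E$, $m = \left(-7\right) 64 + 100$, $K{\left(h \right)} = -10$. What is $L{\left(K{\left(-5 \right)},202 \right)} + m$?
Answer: $81654$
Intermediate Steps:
$m = -348$ ($m = -448 + 100 = -348$)
$u{\left(E \right)} = E + 2 E^{2}$ ($u{\left(E \right)} = \left(E^{2} + E^{2}\right) + E = 2 E^{2} + E = E + 2 E^{2}$)
$L{\left(z,o \right)} = o + z + o \left(1 + 2 o\right)$ ($L{\left(z,o \right)} = \left(z + o\right) + o \left(1 + 2 o\right) = \left(o + z\right) + o \left(1 + 2 o\right) = o + z + o \left(1 + 2 o\right)$)
$L{\left(K{\left(-5 \right)},202 \right)} + m = \left(202 - 10 + 202 \left(1 + 2 \cdot 202\right)\right) - 348 = \left(202 - 10 + 202 \left(1 + 404\right)\right) - 348 = \left(202 - 10 + 202 \cdot 405\right) - 348 = \left(202 - 10 + 81810\right) - 348 = 82002 - 348 = 81654$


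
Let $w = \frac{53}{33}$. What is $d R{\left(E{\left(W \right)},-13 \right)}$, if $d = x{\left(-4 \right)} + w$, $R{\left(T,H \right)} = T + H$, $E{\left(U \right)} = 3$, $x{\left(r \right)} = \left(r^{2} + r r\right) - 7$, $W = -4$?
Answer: $- \frac{8780}{33} \approx -266.06$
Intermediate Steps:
$x{\left(r \right)} = -7 + 2 r^{2}$ ($x{\left(r \right)} = \left(r^{2} + r^{2}\right) - 7 = 2 r^{2} - 7 = -7 + 2 r^{2}$)
$w = \frac{53}{33}$ ($w = 53 \cdot \frac{1}{33} = \frac{53}{33} \approx 1.6061$)
$R{\left(T,H \right)} = H + T$
$d = \frac{878}{33}$ ($d = \left(-7 + 2 \left(-4\right)^{2}\right) + \frac{53}{33} = \left(-7 + 2 \cdot 16\right) + \frac{53}{33} = \left(-7 + 32\right) + \frac{53}{33} = 25 + \frac{53}{33} = \frac{878}{33} \approx 26.606$)
$d R{\left(E{\left(W \right)},-13 \right)} = \frac{878 \left(-13 + 3\right)}{33} = \frac{878}{33} \left(-10\right) = - \frac{8780}{33}$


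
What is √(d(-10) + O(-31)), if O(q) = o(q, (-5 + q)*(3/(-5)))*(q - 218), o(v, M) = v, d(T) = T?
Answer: √7709 ≈ 87.801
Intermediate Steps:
O(q) = q*(-218 + q) (O(q) = q*(q - 218) = q*(-218 + q))
√(d(-10) + O(-31)) = √(-10 - 31*(-218 - 31)) = √(-10 - 31*(-249)) = √(-10 + 7719) = √7709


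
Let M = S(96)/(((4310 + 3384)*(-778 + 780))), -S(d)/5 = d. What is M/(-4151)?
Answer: 120/15968897 ≈ 7.5146e-6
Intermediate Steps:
S(d) = -5*d
M = -120/3847 (M = (-5*96)/(((4310 + 3384)*(-778 + 780))) = -480/(7694*2) = -480/15388 = -480*1/15388 = -120/3847 ≈ -0.031193)
M/(-4151) = -120/3847/(-4151) = -120/3847*(-1/4151) = 120/15968897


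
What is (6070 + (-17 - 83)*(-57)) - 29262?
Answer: -17492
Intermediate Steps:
(6070 + (-17 - 83)*(-57)) - 29262 = (6070 - 100*(-57)) - 29262 = (6070 + 5700) - 29262 = 11770 - 29262 = -17492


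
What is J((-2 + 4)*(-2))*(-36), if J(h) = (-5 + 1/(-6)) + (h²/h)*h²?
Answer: 2490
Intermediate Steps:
J(h) = -31/6 + h³ (J(h) = (-5 - ⅙) + h*h² = -31/6 + h³)
J((-2 + 4)*(-2))*(-36) = (-31/6 + ((-2 + 4)*(-2))³)*(-36) = (-31/6 + (2*(-2))³)*(-36) = (-31/6 + (-4)³)*(-36) = (-31/6 - 64)*(-36) = -415/6*(-36) = 2490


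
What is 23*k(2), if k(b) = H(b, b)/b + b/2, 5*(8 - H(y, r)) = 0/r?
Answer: 115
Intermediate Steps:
H(y, r) = 8 (H(y, r) = 8 - 0/r = 8 - ⅕*0 = 8 + 0 = 8)
k(b) = b/2 + 8/b (k(b) = 8/b + b/2 = b/2 + 8/b)
23*k(2) = 23*((½)*2 + 8/2) = 23*(1 + 8*(½)) = 23*(1 + 4) = 23*5 = 115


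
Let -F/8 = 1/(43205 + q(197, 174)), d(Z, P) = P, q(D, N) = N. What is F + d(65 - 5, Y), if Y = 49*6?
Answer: 12753418/43379 ≈ 294.00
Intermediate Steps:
Y = 294
F = -8/43379 (F = -8/(43205 + 174) = -8/43379 ≈ -0.00018442)
F + d(65 - 5, Y) = -8/43379 + 294 = 12753418/43379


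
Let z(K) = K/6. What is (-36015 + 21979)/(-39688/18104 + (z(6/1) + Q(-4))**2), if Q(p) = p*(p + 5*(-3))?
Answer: -131254/55423 ≈ -2.3682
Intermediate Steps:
Q(p) = p*(-15 + p) (Q(p) = p*(p - 15) = p*(-15 + p))
z(K) = K/6 (z(K) = K*(1/6) = K/6)
(-36015 + 21979)/(-39688/18104 + (z(6/1) + Q(-4))**2) = (-36015 + 21979)/(-39688/18104 + ((6/1)/6 - 4*(-15 - 4))**2) = -14036/(-39688*1/18104 + ((6*1)/6 - 4*(-19))**2) = -14036/(-4961/2263 + ((1/6)*6 + 76)**2) = -14036/(-4961/2263 + (1 + 76)**2) = -14036/(-4961/2263 + 77**2) = -14036/(-4961/2263 + 5929) = -14036/13412366/2263 = -14036*2263/13412366 = -131254/55423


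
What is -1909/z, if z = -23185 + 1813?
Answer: 1909/21372 ≈ 0.089322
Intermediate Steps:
z = -21372
-1909/z = -1909/(-21372) = -1909*(-1/21372) = 1909/21372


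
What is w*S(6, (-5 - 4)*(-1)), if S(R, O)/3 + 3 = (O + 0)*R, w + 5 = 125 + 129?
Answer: 38097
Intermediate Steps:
w = 249 (w = -5 + (125 + 129) = -5 + 254 = 249)
S(R, O) = -9 + 3*O*R (S(R, O) = -9 + 3*((O + 0)*R) = -9 + 3*(O*R) = -9 + 3*O*R)
w*S(6, (-5 - 4)*(-1)) = 249*(-9 + 3*((-5 - 4)*(-1))*6) = 249*(-9 + 3*(-9*(-1))*6) = 249*(-9 + 3*9*6) = 249*(-9 + 162) = 249*153 = 38097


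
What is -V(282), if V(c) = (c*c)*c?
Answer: -22425768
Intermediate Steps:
V(c) = c**3 (V(c) = c**2*c = c**3)
-V(282) = -1*282**3 = -1*22425768 = -22425768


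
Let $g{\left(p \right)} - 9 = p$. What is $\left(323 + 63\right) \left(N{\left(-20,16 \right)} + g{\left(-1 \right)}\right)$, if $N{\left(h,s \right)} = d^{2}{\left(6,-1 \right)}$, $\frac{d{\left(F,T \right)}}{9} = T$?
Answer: $34354$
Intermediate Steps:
$d{\left(F,T \right)} = 9 T$
$g{\left(p \right)} = 9 + p$
$N{\left(h,s \right)} = 81$ ($N{\left(h,s \right)} = \left(9 \left(-1\right)\right)^{2} = \left(-9\right)^{2} = 81$)
$\left(323 + 63\right) \left(N{\left(-20,16 \right)} + g{\left(-1 \right)}\right) = \left(323 + 63\right) \left(81 + \left(9 - 1\right)\right) = 386 \left(81 + 8\right) = 386 \cdot 89 = 34354$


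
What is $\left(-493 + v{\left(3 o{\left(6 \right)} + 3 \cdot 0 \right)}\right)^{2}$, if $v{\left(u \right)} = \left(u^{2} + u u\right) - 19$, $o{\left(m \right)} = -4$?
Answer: $50176$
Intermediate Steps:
$v{\left(u \right)} = -19 + 2 u^{2}$ ($v{\left(u \right)} = \left(u^{2} + u^{2}\right) - 19 = 2 u^{2} - 19 = -19 + 2 u^{2}$)
$\left(-493 + v{\left(3 o{\left(6 \right)} + 3 \cdot 0 \right)}\right)^{2} = \left(-493 - \left(19 - 2 \left(3 \left(-4\right) + 3 \cdot 0\right)^{2}\right)\right)^{2} = \left(-493 - \left(19 - 2 \left(-12 + 0\right)^{2}\right)\right)^{2} = \left(-493 - \left(19 - 2 \left(-12\right)^{2}\right)\right)^{2} = \left(-493 + \left(-19 + 2 \cdot 144\right)\right)^{2} = \left(-493 + \left(-19 + 288\right)\right)^{2} = \left(-493 + 269\right)^{2} = \left(-224\right)^{2} = 50176$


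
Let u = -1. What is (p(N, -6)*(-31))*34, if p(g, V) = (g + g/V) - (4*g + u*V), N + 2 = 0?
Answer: -1054/3 ≈ -351.33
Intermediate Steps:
N = -2 (N = -2 + 0 = -2)
p(g, V) = V - 3*g + g/V (p(g, V) = (g + g/V) - (4*g - V) = (g + g/V) - (-V + 4*g) = (g + g/V) + (V - 4*g) = V - 3*g + g/V)
(p(N, -6)*(-31))*34 = ((-6 - 3*(-2) - 2/(-6))*(-31))*34 = ((-6 + 6 - 2*(-⅙))*(-31))*34 = ((-6 + 6 + ⅓)*(-31))*34 = ((⅓)*(-31))*34 = -31/3*34 = -1054/3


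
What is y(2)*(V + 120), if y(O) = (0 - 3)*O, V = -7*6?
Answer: -468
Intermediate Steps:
V = -42
y(O) = -3*O
y(2)*(V + 120) = (-3*2)*(-42 + 120) = -6*78 = -468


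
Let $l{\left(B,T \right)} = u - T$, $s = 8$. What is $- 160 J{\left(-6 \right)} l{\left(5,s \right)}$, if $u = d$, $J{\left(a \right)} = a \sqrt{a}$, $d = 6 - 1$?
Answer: $- 2880 i \sqrt{6} \approx - 7054.5 i$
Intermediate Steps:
$d = 5$
$J{\left(a \right)} = a^{\frac{3}{2}}$
$u = 5$
$l{\left(B,T \right)} = 5 - T$
$- 160 J{\left(-6 \right)} l{\left(5,s \right)} = - 160 \left(-6\right)^{\frac{3}{2}} \left(5 - 8\right) = - 160 \left(- 6 i \sqrt{6}\right) \left(5 - 8\right) = 960 i \sqrt{6} \left(-3\right) = - 2880 i \sqrt{6}$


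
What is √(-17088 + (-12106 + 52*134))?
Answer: I*√22226 ≈ 149.08*I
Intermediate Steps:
√(-17088 + (-12106 + 52*134)) = √(-17088 + (-12106 + 6968)) = √(-17088 - 5138) = √(-22226) = I*√22226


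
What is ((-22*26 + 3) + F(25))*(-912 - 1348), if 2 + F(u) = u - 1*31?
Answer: 1304020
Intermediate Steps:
F(u) = -33 + u (F(u) = -2 + (u - 1*31) = -2 + (u - 31) = -2 + (-31 + u) = -33 + u)
((-22*26 + 3) + F(25))*(-912 - 1348) = ((-22*26 + 3) + (-33 + 25))*(-912 - 1348) = ((-572 + 3) - 8)*(-2260) = (-569 - 8)*(-2260) = -577*(-2260) = 1304020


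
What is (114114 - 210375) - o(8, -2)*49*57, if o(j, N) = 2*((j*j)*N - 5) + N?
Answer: 652263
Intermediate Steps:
o(j, N) = -10 + N + 2*N*j² (o(j, N) = 2*(j²*N - 5) + N = 2*(N*j² - 5) + N = 2*(-5 + N*j²) + N = (-10 + 2*N*j²) + N = -10 + N + 2*N*j²)
(114114 - 210375) - o(8, -2)*49*57 = (114114 - 210375) - (-10 - 2 + 2*(-2)*8²)*49*57 = -96261 - (-10 - 2 + 2*(-2)*64)*49*57 = -96261 - (-10 - 2 - 256)*49*57 = -96261 - (-268*49)*57 = -96261 - (-13132)*57 = -96261 - 1*(-748524) = -96261 + 748524 = 652263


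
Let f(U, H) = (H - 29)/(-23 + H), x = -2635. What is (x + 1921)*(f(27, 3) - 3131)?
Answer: 11173029/5 ≈ 2.2346e+6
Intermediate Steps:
f(U, H) = (-29 + H)/(-23 + H)
(x + 1921)*(f(27, 3) - 3131) = (-2635 + 1921)*((-29 + 3)/(-23 + 3) - 3131) = -714*(-26/(-20) - 3131) = -714*(-1/20*(-26) - 3131) = -714*(13/10 - 3131) = -714*(-31297/10) = 11173029/5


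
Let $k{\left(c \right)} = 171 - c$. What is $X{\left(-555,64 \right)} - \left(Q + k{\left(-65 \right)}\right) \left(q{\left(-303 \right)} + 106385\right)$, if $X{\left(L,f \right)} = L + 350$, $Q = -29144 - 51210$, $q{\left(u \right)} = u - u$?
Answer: $8523353225$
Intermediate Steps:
$q{\left(u \right)} = 0$
$Q = -80354$ ($Q = -29144 - 51210 = -80354$)
$X{\left(L,f \right)} = 350 + L$
$X{\left(-555,64 \right)} - \left(Q + k{\left(-65 \right)}\right) \left(q{\left(-303 \right)} + 106385\right) = \left(350 - 555\right) - \left(-80354 + \left(171 - -65\right)\right) \left(0 + 106385\right) = -205 - \left(-80354 + \left(171 + 65\right)\right) 106385 = -205 - \left(-80354 + 236\right) 106385 = -205 - \left(-80118\right) 106385 = -205 - -8523353430 = -205 + 8523353430 = 8523353225$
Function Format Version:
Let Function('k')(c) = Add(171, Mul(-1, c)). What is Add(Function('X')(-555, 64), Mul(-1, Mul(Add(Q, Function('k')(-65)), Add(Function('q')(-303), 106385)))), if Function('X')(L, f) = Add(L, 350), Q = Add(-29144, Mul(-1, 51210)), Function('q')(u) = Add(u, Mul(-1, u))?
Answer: 8523353225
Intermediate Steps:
Function('q')(u) = 0
Q = -80354 (Q = Add(-29144, -51210) = -80354)
Function('X')(L, f) = Add(350, L)
Add(Function('X')(-555, 64), Mul(-1, Mul(Add(Q, Function('k')(-65)), Add(Function('q')(-303), 106385)))) = Add(Add(350, -555), Mul(-1, Mul(Add(-80354, Add(171, Mul(-1, -65))), Add(0, 106385)))) = Add(-205, Mul(-1, Mul(Add(-80354, Add(171, 65)), 106385))) = Add(-205, Mul(-1, Mul(Add(-80354, 236), 106385))) = Add(-205, Mul(-1, Mul(-80118, 106385))) = Add(-205, Mul(-1, -8523353430)) = Add(-205, 8523353430) = 8523353225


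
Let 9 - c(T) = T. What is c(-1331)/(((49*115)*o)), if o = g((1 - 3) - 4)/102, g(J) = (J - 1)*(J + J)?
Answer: 2278/7889 ≈ 0.28876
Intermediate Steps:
c(T) = 9 - T
g(J) = 2*J*(-1 + J) (g(J) = (-1 + J)*(2*J) = 2*J*(-1 + J))
o = 14/17 (o = (2*((1 - 3) - 4)*(-1 + ((1 - 3) - 4)))/102 = (2*(-2 - 4)*(-1 + (-2 - 4)))*(1/102) = (2*(-6)*(-1 - 6))*(1/102) = (2*(-6)*(-7))*(1/102) = 84*(1/102) = 14/17 ≈ 0.82353)
c(-1331)/(((49*115)*o)) = (9 - 1*(-1331))/(((49*115)*(14/17))) = (9 + 1331)/((5635*(14/17))) = 1340/(78890/17) = 1340*(17/78890) = 2278/7889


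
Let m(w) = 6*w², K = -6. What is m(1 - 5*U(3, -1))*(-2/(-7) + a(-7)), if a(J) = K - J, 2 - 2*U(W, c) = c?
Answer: 4563/14 ≈ 325.93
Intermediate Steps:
U(W, c) = 1 - c/2
a(J) = -6 - J
m(1 - 5*U(3, -1))*(-2/(-7) + a(-7)) = (6*(1 - 5*(1 - ½*(-1)))²)*(-2/(-7) + (-6 - 1*(-7))) = (6*(1 - 5*(1 + ½))²)*(-⅐*(-2) + (-6 + 7)) = (6*(1 - 5*3/2)²)*(2/7 + 1) = (6*(1 - 15/2)²)*(9/7) = (6*(-13/2)²)*(9/7) = (6*(169/4))*(9/7) = (507/2)*(9/7) = 4563/14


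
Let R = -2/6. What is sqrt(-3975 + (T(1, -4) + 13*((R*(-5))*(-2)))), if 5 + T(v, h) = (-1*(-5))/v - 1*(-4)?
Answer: I*sqrt(36129)/3 ≈ 63.359*I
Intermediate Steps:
T(v, h) = -1 + 5/v (T(v, h) = -5 + ((-1*(-5))/v - 1*(-4)) = -5 + (5/v + 4) = -5 + (4 + 5/v) = -1 + 5/v)
R = -1/3 (R = -2*1/6 = -1/3 ≈ -0.33333)
sqrt(-3975 + (T(1, -4) + 13*((R*(-5))*(-2)))) = sqrt(-3975 + ((5 - 1*1)/1 + 13*(-1/3*(-5)*(-2)))) = sqrt(-3975 + (1*(5 - 1) + 13*((5/3)*(-2)))) = sqrt(-3975 + (1*4 + 13*(-10/3))) = sqrt(-3975 + (4 - 130/3)) = sqrt(-3975 - 118/3) = sqrt(-12043/3) = I*sqrt(36129)/3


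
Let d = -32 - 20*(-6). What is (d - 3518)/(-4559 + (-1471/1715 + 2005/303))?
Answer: 1782382350/2366068693 ≈ 0.75331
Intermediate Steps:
d = 88 (d = -32 + 120 = 88)
(d - 3518)/(-4559 + (-1471/1715 + 2005/303)) = (88 - 3518)/(-4559 + (-1471/1715 + 2005/303)) = -3430/(-4559 + (-1471*1/1715 + 2005*(1/303))) = -3430/(-4559 + (-1471/1715 + 2005/303)) = -3430/(-4559 + 2992862/519645) = -3430/(-2366068693/519645) = -3430*(-519645/2366068693) = 1782382350/2366068693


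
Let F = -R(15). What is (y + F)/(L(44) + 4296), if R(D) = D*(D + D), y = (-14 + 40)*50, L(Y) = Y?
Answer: 85/434 ≈ 0.19585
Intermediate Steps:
y = 1300 (y = 26*50 = 1300)
R(D) = 2*D**2 (R(D) = D*(2*D) = 2*D**2)
F = -450 (F = -2*15**2 = -2*225 = -1*450 = -450)
(y + F)/(L(44) + 4296) = (1300 - 450)/(44 + 4296) = 850/4340 = 850*(1/4340) = 85/434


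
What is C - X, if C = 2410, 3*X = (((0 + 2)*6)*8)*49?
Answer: 842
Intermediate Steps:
X = 1568 (X = ((((0 + 2)*6)*8)*49)/3 = (((2*6)*8)*49)/3 = ((12*8)*49)/3 = (96*49)/3 = (⅓)*4704 = 1568)
C - X = 2410 - 1*1568 = 2410 - 1568 = 842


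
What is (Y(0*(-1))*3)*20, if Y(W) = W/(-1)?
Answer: 0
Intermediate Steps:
Y(W) = -W (Y(W) = W*(-1) = -W)
(Y(0*(-1))*3)*20 = (-0*(-1)*3)*20 = (-1*0*3)*20 = (0*3)*20 = 0*20 = 0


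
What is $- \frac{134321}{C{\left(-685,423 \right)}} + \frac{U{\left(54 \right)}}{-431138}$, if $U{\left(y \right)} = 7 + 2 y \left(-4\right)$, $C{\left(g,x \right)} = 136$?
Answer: $- \frac{28955414749}{29317384} \approx -987.65$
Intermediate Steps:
$U{\left(y \right)} = 7 - 8 y$ ($U{\left(y \right)} = 7 + 2 \left(- 4 y\right) = 7 - 8 y$)
$- \frac{134321}{C{\left(-685,423 \right)}} + \frac{U{\left(54 \right)}}{-431138} = - \frac{134321}{136} + \frac{7 - 432}{-431138} = \left(-134321\right) \frac{1}{136} + \left(7 - 432\right) \left(- \frac{1}{431138}\right) = - \frac{134321}{136} - - \frac{425}{431138} = - \frac{134321}{136} + \frac{425}{431138} = - \frac{28955414749}{29317384}$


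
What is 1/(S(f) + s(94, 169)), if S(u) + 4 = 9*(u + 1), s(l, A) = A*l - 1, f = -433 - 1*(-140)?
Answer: 1/13253 ≈ 7.5455e-5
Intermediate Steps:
f = -293 (f = -433 + 140 = -293)
s(l, A) = -1 + A*l
S(u) = 5 + 9*u (S(u) = -4 + 9*(u + 1) = -4 + 9*(1 + u) = -4 + (9 + 9*u) = 5 + 9*u)
1/(S(f) + s(94, 169)) = 1/((5 + 9*(-293)) + (-1 + 169*94)) = 1/((5 - 2637) + (-1 + 15886)) = 1/(-2632 + 15885) = 1/13253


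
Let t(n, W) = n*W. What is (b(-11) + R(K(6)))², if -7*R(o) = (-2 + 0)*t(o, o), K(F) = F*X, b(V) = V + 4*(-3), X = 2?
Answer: 16129/49 ≈ 329.16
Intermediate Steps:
b(V) = -12 + V (b(V) = V - 12 = -12 + V)
K(F) = 2*F (K(F) = F*2 = 2*F)
t(n, W) = W*n
R(o) = 2*o²/7 (R(o) = -(-2 + 0)*o*o/7 = -(-2)*o²/7 = 2*o²/7)
(b(-11) + R(K(6)))² = ((-12 - 11) + 2*(2*6)²/7)² = (-23 + (2/7)*12²)² = (-23 + (2/7)*144)² = (-23 + 288/7)² = (127/7)² = 16129/49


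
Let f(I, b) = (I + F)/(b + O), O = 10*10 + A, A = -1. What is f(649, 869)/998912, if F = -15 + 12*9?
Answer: 371/483473408 ≈ 7.6736e-7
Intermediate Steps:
F = 93 (F = -15 + 108 = 93)
O = 99 (O = 10*10 - 1 = 100 - 1 = 99)
f(I, b) = (93 + I)/(99 + b) (f(I, b) = (I + 93)/(b + 99) = (93 + I)/(99 + b))
f(649, 869)/998912 = ((93 + 649)/(99 + 869))/998912 = (742/968)*(1/998912) = ((1/968)*742)*(1/998912) = (371/484)*(1/998912) = 371/483473408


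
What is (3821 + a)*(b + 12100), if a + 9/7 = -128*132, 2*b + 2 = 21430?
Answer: -2088256676/7 ≈ -2.9832e+8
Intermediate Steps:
b = 10714 (b = -1 + (1/2)*21430 = -1 + 10715 = 10714)
a = -118281/7 (a = -9/7 - 128*132 = -9/7 - 16896 = -118281/7 ≈ -16897.)
(3821 + a)*(b + 12100) = (3821 - 118281/7)*(10714 + 12100) = -91534/7*22814 = -2088256676/7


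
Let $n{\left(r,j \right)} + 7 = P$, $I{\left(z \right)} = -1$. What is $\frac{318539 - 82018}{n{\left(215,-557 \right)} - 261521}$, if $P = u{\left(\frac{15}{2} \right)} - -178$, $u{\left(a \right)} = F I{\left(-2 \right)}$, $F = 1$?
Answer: $- \frac{236521}{261351} \approx -0.90499$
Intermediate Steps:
$u{\left(a \right)} = -1$ ($u{\left(a \right)} = 1 \left(-1\right) = -1$)
$P = 177$ ($P = -1 - -178 = -1 + 178 = 177$)
$n{\left(r,j \right)} = 170$ ($n{\left(r,j \right)} = -7 + 177 = 170$)
$\frac{318539 - 82018}{n{\left(215,-557 \right)} - 261521} = \frac{318539 - 82018}{170 - 261521} = \frac{236521}{170 - 261521} = \frac{236521}{-261351} = 236521 \left(- \frac{1}{261351}\right) = - \frac{236521}{261351}$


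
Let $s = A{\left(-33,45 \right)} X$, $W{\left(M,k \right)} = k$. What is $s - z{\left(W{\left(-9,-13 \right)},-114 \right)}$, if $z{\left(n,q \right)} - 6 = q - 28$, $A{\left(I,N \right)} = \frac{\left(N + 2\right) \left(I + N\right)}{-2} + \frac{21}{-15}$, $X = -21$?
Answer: $\frac{30437}{5} \approx 6087.4$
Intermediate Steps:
$A{\left(I,N \right)} = - \frac{7}{5} - \frac{\left(2 + N\right) \left(I + N\right)}{2}$ ($A{\left(I,N \right)} = \left(2 + N\right) \left(I + N\right) \left(- \frac{1}{2}\right) + 21 \left(- \frac{1}{15}\right) = - \frac{\left(2 + N\right) \left(I + N\right)}{2} - \frac{7}{5} = - \frac{7}{5} - \frac{\left(2 + N\right) \left(I + N\right)}{2}$)
$z{\left(n,q \right)} = -22 + q$ ($z{\left(n,q \right)} = 6 + \left(q - 28\right) = 6 + \left(-28 + q\right) = -22 + q$)
$s = \frac{29757}{5}$ ($s = \left(- \frac{7}{5} - -33 - 45 - \frac{45^{2}}{2} - \left(- \frac{33}{2}\right) 45\right) \left(-21\right) = \left(- \frac{7}{5} + 33 - 45 - \frac{2025}{2} + \frac{1485}{2}\right) \left(-21\right) = \left(- \frac{1417}{5}\right) \left(-21\right) = \frac{29757}{5} \approx 5951.4$)
$s - z{\left(W{\left(-9,-13 \right)},-114 \right)} = \frac{29757}{5} - \left(-22 - 114\right) = \frac{29757}{5} - -136 = \frac{29757}{5} + 136 = \frac{30437}{5}$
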